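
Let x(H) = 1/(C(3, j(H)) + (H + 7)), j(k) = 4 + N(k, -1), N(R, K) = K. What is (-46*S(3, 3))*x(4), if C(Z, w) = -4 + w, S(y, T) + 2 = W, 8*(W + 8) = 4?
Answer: 437/10 ≈ 43.700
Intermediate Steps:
j(k) = 3 (j(k) = 4 - 1 = 3)
W = -15/2 (W = -8 + (⅛)*4 = -8 + ½ = -15/2 ≈ -7.5000)
S(y, T) = -19/2 (S(y, T) = -2 - 15/2 = -19/2)
x(H) = 1/(6 + H) (x(H) = 1/((-4 + 3) + (H + 7)) = 1/(-1 + (7 + H)) = 1/(6 + H))
(-46*S(3, 3))*x(4) = (-46*(-19/2))/(6 + 4) = 437/10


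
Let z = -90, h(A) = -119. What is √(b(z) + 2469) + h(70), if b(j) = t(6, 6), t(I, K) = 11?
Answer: -119 + 4*√155 ≈ -69.200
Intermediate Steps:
b(j) = 11
√(b(z) + 2469) + h(70) = √(11 + 2469) - 119 = √2480 - 119 = 4*√155 - 119 = -119 + 4*√155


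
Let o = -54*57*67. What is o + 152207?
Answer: -54019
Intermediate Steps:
o = -206226 (o = -3078*67 = -206226)
o + 152207 = -206226 + 152207 = -54019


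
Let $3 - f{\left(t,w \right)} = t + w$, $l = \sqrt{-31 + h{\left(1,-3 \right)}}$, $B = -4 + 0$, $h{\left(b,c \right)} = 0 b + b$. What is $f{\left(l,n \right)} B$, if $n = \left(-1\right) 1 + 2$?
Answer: $-8 + 4 i \sqrt{30} \approx -8.0 + 21.909 i$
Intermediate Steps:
$h{\left(b,c \right)} = b$ ($h{\left(b,c \right)} = 0 + b = b$)
$B = -4$
$n = 1$ ($n = -1 + 2 = 1$)
$l = i \sqrt{30}$ ($l = \sqrt{-31 + 1} = \sqrt{-30} = i \sqrt{30} \approx 5.4772 i$)
$f{\left(t,w \right)} = 3 - t - w$ ($f{\left(t,w \right)} = 3 - \left(t + w\right) = 3 - t - w$)
$f{\left(l,n \right)} B = \left(3 - i \sqrt{30} - 1\right) \left(-4\right) = \left(2 - i \sqrt{30}\right) \left(-4\right) = -8 + 4 i \sqrt{30}$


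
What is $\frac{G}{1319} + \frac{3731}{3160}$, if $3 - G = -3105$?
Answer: $\frac{14742469}{4168040} \approx 3.537$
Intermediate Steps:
$G = 3108$ ($G = 3 - -3105 = 3 + 3105 = 3108$)
$\frac{G}{1319} + \frac{3731}{3160} = \frac{3108}{1319} + \frac{3731}{3160} = \frac{14742469}{4168040}$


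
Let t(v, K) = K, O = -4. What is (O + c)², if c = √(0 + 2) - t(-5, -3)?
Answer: (1 - √2)² ≈ 0.17157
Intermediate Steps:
c = 3 + √2 (c = √(0 + 2) - 1*(-3) = √2 + 3 = 3 + √2 ≈ 4.4142)
(O + c)² = (-4 + (3 + √2))² = (-1 + √2)²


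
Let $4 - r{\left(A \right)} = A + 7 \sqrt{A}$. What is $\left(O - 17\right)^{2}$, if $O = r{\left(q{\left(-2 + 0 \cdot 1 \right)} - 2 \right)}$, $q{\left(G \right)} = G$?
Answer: $-115 + 252 i \approx -115.0 + 252.0 i$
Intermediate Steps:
$r{\left(A \right)} = 4 - A - 7 \sqrt{A}$ ($r{\left(A \right)} = 4 - \left(A + 7 \sqrt{A}\right) = 4 - A - 7 \sqrt{A}$)
$O = 8 - 14 i$ ($O = 4 - \left(\left(-2 + 0 \cdot 1\right) - 2\right) - 7 \sqrt{\left(-2 + 0 \cdot 1\right) - 2} = 4 - \left(\left(-2 + 0\right) - 2\right) - 7 \sqrt{\left(-2 + 0\right) - 2} = 4 - \left(-2 - 2\right) - 7 \sqrt{-2 - 2} = 4 - -4 - 7 \sqrt{-4} = 4 + 4 - 7 \cdot 2 i = 4 + 4 - 14 i = 8 - 14 i \approx 8.0 - 14.0 i$)
$\left(O - 17\right)^{2} = \left(\left(8 - 14 i\right) - 17\right)^{2} = \left(-9 - 14 i\right)^{2}$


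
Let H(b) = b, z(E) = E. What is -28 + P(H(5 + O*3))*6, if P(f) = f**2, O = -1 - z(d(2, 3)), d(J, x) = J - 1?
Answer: -22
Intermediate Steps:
d(J, x) = -1 + J
O = -2 (O = -1 - (-1 + 2) = -1 - 1*1 = -1 - 1 = -2)
-28 + P(H(5 + O*3))*6 = -28 + (5 - 2*3)**2*6 = -28 + (5 - 6)**2*6 = -28 + (-1)**2*6 = -28 + 1*6 = -28 + 6 = -22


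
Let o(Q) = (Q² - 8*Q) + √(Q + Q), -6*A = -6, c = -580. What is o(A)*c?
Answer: 4060 - 580*√2 ≈ 3239.8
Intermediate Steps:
A = 1 (A = -⅙*(-6) = 1)
o(Q) = Q² - 8*Q + √2*√Q (o(Q) = (Q² - 8*Q) + √(2*Q) = (Q² - 8*Q) + √2*√Q = Q² - 8*Q + √2*√Q)
o(A)*c = (1² - 8*1 + √2*√1)*(-580) = (1 - 8 + √2*1)*(-580) = (1 - 8 + √2)*(-580) = (-7 + √2)*(-580) = 4060 - 580*√2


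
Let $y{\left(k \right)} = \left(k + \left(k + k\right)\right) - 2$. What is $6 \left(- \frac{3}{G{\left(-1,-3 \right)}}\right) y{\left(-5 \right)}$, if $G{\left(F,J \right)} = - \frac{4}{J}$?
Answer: $\frac{459}{2} \approx 229.5$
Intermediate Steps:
$y{\left(k \right)} = -2 + 3 k$ ($y{\left(k \right)} = \left(k + 2 k\right) - 2 = 3 k - 2 = -2 + 3 k$)
$6 \left(- \frac{3}{G{\left(-1,-3 \right)}}\right) y{\left(-5 \right)} = 6 \left(- \frac{3}{\left(-4\right) \frac{1}{-3}}\right) \left(-2 + 3 \left(-5\right)\right) = 6 \left(- \frac{3}{\left(-4\right) \left(- \frac{1}{3}\right)}\right) \left(-2 - 15\right) = 6 \left(- \frac{3}{\frac{4}{3}}\right) \left(-17\right) = 6 \left(\left(-3\right) \frac{3}{4}\right) \left(-17\right) = 6 \left(- \frac{9}{4}\right) \left(-17\right) = \left(- \frac{27}{2}\right) \left(-17\right) = \frac{459}{2}$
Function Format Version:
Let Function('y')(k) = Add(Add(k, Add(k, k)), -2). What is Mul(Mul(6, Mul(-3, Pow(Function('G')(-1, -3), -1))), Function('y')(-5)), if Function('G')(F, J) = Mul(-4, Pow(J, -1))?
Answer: Rational(459, 2) ≈ 229.50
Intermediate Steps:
Function('y')(k) = Add(-2, Mul(3, k)) (Function('y')(k) = Add(Add(k, Mul(2, k)), -2) = Add(Mul(3, k), -2) = Add(-2, Mul(3, k)))
Mul(Mul(6, Mul(-3, Pow(Function('G')(-1, -3), -1))), Function('y')(-5)) = Mul(Mul(6, Mul(-3, Pow(Mul(-4, Pow(-3, -1)), -1))), Add(-2, Mul(3, -5))) = Mul(Mul(6, Mul(-3, Pow(Mul(-4, Rational(-1, 3)), -1))), Add(-2, -15)) = Mul(Mul(6, Mul(-3, Pow(Rational(4, 3), -1))), -17) = Mul(Mul(6, Mul(-3, Rational(3, 4))), -17) = Mul(Mul(6, Rational(-9, 4)), -17) = Mul(Rational(-27, 2), -17) = Rational(459, 2)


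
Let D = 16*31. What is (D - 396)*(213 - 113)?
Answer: 10000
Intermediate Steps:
D = 496
(D - 396)*(213 - 113) = (496 - 396)*(213 - 113) = 100*100 = 10000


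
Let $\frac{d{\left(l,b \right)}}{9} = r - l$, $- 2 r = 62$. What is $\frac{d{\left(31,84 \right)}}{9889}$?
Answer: $- \frac{18}{319} \approx -0.056426$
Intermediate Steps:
$r = -31$ ($r = \left(- \frac{1}{2}\right) 62 = -31$)
$d{\left(l,b \right)} = -279 - 9 l$ ($d{\left(l,b \right)} = 9 \left(-31 - l\right) = -279 - 9 l$)
$\frac{d{\left(31,84 \right)}}{9889} = \frac{-279 - 279}{9889} = \left(-279 - 279\right) \frac{1}{9889} = \left(-558\right) \frac{1}{9889} = - \frac{18}{319}$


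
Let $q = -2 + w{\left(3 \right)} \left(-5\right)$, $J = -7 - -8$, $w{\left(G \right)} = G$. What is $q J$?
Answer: $-17$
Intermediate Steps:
$J = 1$ ($J = -7 + 8 = 1$)
$q = -17$ ($q = -2 + 3 \left(-5\right) = -2 - 15 = -17$)
$q J = \left(-17\right) 1 = -17$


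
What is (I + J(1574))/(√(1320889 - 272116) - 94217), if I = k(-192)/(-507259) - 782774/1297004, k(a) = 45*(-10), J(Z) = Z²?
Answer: -76785585999557500846995/2919767771640586713688 - 814986531088418235*√1048773/2919767771640586713688 ≈ -26.584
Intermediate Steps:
k(a) = -450
I = -198242752333/328958476018 (I = -450/(-507259) - 782774/1297004 = -450*(-1/507259) - 782774*1/1297004 = 450/507259 - 391387/648502 = -198242752333/328958476018 ≈ -0.60264)
(I + J(1574))/(√(1320889 - 272116) - 94217) = (-198242752333/328958476018 + 1574²)/(√(1320889 - 272116) - 94217) = (-198242752333/328958476018 + 2477476)/(√1048773 - 94217) = 814986531088418235/(328958476018*(-94217 + √1048773))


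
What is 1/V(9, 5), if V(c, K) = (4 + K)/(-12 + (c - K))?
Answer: -8/9 ≈ -0.88889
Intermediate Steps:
V(c, K) = (4 + K)/(-12 + c - K)
1/V(9, 5) = 1/((4 + 5)/(-12 + 9 - 1*5)) = 1/(9/(-12 + 9 - 5)) = 1/(9/(-8)) = 1/(-1/8*9) = 1/(-9/8) = -8/9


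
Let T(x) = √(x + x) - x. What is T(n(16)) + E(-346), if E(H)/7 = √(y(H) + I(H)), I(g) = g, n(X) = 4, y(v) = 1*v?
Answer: -4 + 2*√2 + 14*I*√173 ≈ -1.1716 + 184.14*I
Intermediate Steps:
y(v) = v
T(x) = -x + √2*√x (T(x) = √(2*x) - x = √2*√x - x = -x + √2*√x)
E(H) = 7*√2*√H (E(H) = 7*√(H + H) = 7*√(2*H) = 7*(√2*√H) = 7*√2*√H)
T(n(16)) + E(-346) = (-1*4 + √2*√4) + 7*√2*√(-346) = (-4 + √2*2) + 7*√2*(I*√346) = (-4 + 2*√2) + 14*I*√173 = -4 + 2*√2 + 14*I*√173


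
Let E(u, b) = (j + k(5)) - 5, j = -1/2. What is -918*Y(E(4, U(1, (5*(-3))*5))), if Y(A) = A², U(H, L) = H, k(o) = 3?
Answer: -11475/2 ≈ -5737.5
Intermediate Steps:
j = -½ (j = -1*½ = -½ ≈ -0.50000)
E(u, b) = -5/2 (E(u, b) = (-½ + 3) - 5 = 5/2 - 5 = -5/2)
-918*Y(E(4, U(1, (5*(-3))*5))) = -918*(-5/2)² = -918*25/4 = -11475/2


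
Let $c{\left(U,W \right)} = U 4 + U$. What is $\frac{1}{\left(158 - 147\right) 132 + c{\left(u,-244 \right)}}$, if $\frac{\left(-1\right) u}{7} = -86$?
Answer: $\frac{1}{4462} \approx 0.00022411$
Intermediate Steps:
$u = 602$ ($u = \left(-7\right) \left(-86\right) = 602$)
$c{\left(U,W \right)} = 5 U$ ($c{\left(U,W \right)} = 4 U + U = 5 U$)
$\frac{1}{\left(158 - 147\right) 132 + c{\left(u,-244 \right)}} = \frac{1}{\left(158 - 147\right) 132 + 5 \cdot 602} = \frac{1}{11 \cdot 132 + 3010} = \frac{1}{1452 + 3010} = \frac{1}{4462}$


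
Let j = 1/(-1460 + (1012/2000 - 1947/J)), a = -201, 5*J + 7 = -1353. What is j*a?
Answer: 2278000/16459807 ≈ 0.13840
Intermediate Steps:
J = -272 (J = -7/5 + (⅕)*(-1353) = -7/5 - 1353/5 = -272)
j = -34000/49379421 (j = 1/(-1460 + (1012/2000 - 1947/(-272))) = 1/(-1460 + (1012*(1/2000) - 1947*(-1/272))) = 1/(-1460 + (253/500 + 1947/272)) = 1/(-1460 + 260579/34000) = 1/(-49379421/34000) = -34000/49379421 ≈ -0.00068855)
j*a = -34000/49379421*(-201) = 2278000/16459807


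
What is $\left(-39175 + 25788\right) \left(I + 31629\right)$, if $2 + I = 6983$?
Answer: $-516872070$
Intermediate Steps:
$I = 6981$ ($I = -2 + 6983 = 6981$)
$\left(-39175 + 25788\right) \left(I + 31629\right) = \left(-39175 + 25788\right) \left(6981 + 31629\right) = \left(-13387\right) 38610 = -516872070$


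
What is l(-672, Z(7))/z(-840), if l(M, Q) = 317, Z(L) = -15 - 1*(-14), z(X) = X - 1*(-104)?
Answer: -317/736 ≈ -0.43071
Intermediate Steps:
z(X) = 104 + X (z(X) = X + 104 = 104 + X)
Z(L) = -1 (Z(L) = -15 + 14 = -1)
l(-672, Z(7))/z(-840) = 317/(104 - 840) = 317/(-736) = 317*(-1/736) = -317/736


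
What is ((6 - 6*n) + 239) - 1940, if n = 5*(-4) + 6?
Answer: -1611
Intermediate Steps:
n = -14 (n = -20 + 6 = -14)
((6 - 6*n) + 239) - 1940 = ((6 - 6*(-14)) + 239) - 1940 = ((6 + 84) + 239) - 1940 = (90 + 239) - 1940 = 329 - 1940 = -1611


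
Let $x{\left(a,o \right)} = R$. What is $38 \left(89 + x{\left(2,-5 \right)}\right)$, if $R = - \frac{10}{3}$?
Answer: $\frac{9766}{3} \approx 3255.3$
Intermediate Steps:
$R = - \frac{10}{3}$ ($R = \left(-10\right) \frac{1}{3} = - \frac{10}{3} \approx -3.3333$)
$x{\left(a,o \right)} = - \frac{10}{3}$
$38 \left(89 + x{\left(2,-5 \right)}\right) = 38 \left(89 - \frac{10}{3}\right) = 38 \cdot \frac{257}{3} = \frac{9766}{3}$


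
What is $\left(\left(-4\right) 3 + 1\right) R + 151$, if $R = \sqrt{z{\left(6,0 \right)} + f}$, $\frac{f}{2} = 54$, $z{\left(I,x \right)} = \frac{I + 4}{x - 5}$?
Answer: $151 - 11 \sqrt{106} \approx 37.748$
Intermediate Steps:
$z{\left(I,x \right)} = \frac{4 + I}{-5 + x}$
$f = 108$ ($f = 2 \cdot 54 = 108$)
$R = \sqrt{106}$ ($R = \sqrt{\frac{4 + 6}{-5 + 0} + 108} = \sqrt{\frac{1}{-5} \cdot 10 + 108} = \sqrt{\left(- \frac{1}{5}\right) 10 + 108} = \sqrt{-2 + 108} = \sqrt{106} \approx 10.296$)
$\left(\left(-4\right) 3 + 1\right) R + 151 = \left(\left(-4\right) 3 + 1\right) \sqrt{106} + 151 = \left(-12 + 1\right) \sqrt{106} + 151 = - 11 \sqrt{106} + 151 = 151 - 11 \sqrt{106}$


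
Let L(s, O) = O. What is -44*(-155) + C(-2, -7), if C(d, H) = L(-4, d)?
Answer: 6818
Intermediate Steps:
C(d, H) = d
-44*(-155) + C(-2, -7) = -44*(-155) - 2 = 6820 - 2 = 6818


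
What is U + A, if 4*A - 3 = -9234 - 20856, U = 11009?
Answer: 13949/4 ≈ 3487.3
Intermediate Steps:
A = -30087/4 (A = 3/4 + (-9234 - 20856)/4 = 3/4 + (1/4)*(-30090) = 3/4 - 15045/2 = -30087/4 ≈ -7521.8)
U + A = 11009 - 30087/4 = 13949/4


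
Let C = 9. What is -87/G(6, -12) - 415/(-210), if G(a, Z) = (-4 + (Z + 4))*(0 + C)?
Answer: 701/252 ≈ 2.7817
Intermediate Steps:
G(a, Z) = 9*Z (G(a, Z) = (-4 + (Z + 4))*(0 + 9) = (-4 + (4 + Z))*9 = Z*9 = 9*Z)
-87/G(6, -12) - 415/(-210) = -87/(9*(-12)) - 415/(-210) = -87/(-108) - 415*(-1/210) = -87*(-1/108) + 83/42 = 29/36 + 83/42 = 701/252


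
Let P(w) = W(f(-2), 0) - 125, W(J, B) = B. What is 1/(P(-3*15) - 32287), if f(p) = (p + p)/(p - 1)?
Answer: -1/32412 ≈ -3.0853e-5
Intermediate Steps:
f(p) = 2*p/(-1 + p) (f(p) = (2*p)/(-1 + p) = 2*p/(-1 + p))
P(w) = -125 (P(w) = 0 - 125 = -125)
1/(P(-3*15) - 32287) = 1/(-125 - 32287) = 1/(-32412) = -1/32412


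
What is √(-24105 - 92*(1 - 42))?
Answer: I*√20333 ≈ 142.59*I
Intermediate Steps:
√(-24105 - 92*(1 - 42)) = √(-24105 - 92*(-41)) = √(-24105 + 3772) = √(-20333) = I*√20333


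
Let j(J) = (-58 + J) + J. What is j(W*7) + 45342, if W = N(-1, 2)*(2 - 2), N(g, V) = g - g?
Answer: 45284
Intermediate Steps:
N(g, V) = 0
W = 0 (W = 0*(2 - 2) = 0*0 = 0)
j(J) = -58 + 2*J
j(W*7) + 45342 = (-58 + 2*(0*7)) + 45342 = (-58 + 2*0) + 45342 = (-58 + 0) + 45342 = -58 + 45342 = 45284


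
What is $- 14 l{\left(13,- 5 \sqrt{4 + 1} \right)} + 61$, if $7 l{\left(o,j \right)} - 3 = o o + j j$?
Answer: $-533$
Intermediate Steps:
$l{\left(o,j \right)} = \frac{3}{7} + \frac{j^{2}}{7} + \frac{o^{2}}{7}$ ($l{\left(o,j \right)} = \frac{3}{7} + \frac{o o + j j}{7} = \frac{3}{7} + \frac{o^{2} + j^{2}}{7} = \frac{3}{7} + \frac{j^{2} + o^{2}}{7} = \frac{3}{7} + \left(\frac{j^{2}}{7} + \frac{o^{2}}{7}\right) = \frac{3}{7} + \frac{j^{2}}{7} + \frac{o^{2}}{7}$)
$- 14 l{\left(13,- 5 \sqrt{4 + 1} \right)} + 61 = - 14 \left(\frac{3}{7} + \frac{\left(- 5 \sqrt{4 + 1}\right)^{2}}{7} + \frac{13^{2}}{7}\right) + 61 = - 14 \left(\frac{3}{7} + \frac{\left(- 5 \sqrt{5}\right)^{2}}{7} + \frac{1}{7} \cdot 169\right) + 61 = - 14 \left(\frac{3}{7} + \frac{1}{7} \cdot 125 + \frac{169}{7}\right) + 61 = - 14 \left(\frac{3}{7} + \frac{125}{7} + \frac{169}{7}\right) + 61 = \left(-14\right) \frac{297}{7} + 61 = -594 + 61 = -533$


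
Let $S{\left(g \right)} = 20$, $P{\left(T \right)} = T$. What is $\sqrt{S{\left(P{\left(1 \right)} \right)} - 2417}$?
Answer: $i \sqrt{2397} \approx 48.959 i$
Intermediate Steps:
$\sqrt{S{\left(P{\left(1 \right)} \right)} - 2417} = \sqrt{20 - 2417} = \sqrt{-2397} = i \sqrt{2397}$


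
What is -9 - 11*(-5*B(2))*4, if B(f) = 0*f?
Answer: -9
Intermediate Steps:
B(f) = 0
-9 - 11*(-5*B(2))*4 = -9 - 11*(-5*0)*4 = -9 - 0*4 = -9 - 11*0 = -9 + 0 = -9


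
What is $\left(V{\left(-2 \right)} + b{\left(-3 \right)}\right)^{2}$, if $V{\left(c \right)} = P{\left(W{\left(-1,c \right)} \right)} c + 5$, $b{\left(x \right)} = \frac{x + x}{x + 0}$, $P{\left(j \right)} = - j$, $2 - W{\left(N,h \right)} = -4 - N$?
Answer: $289$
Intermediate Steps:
$W{\left(N,h \right)} = 6 + N$ ($W{\left(N,h \right)} = 2 - \left(-4 - N\right) = 2 + \left(4 + N\right) = 6 + N$)
$b{\left(x \right)} = 2$ ($b{\left(x \right)} = \frac{2 x}{x} = 2$)
$V{\left(c \right)} = 5 - 5 c$ ($V{\left(c \right)} = - (6 - 1) c + 5 = \left(-1\right) 5 c + 5 = - 5 c + 5 = 5 - 5 c$)
$\left(V{\left(-2 \right)} + b{\left(-3 \right)}\right)^{2} = \left(\left(5 - -10\right) + 2\right)^{2} = \left(\left(5 + 10\right) + 2\right)^{2} = \left(15 + 2\right)^{2} = 17^{2} = 289$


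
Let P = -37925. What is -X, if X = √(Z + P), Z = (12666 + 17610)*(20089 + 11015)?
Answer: -√941666779 ≈ -30687.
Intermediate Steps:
Z = 941704704 (Z = 30276*31104 = 941704704)
X = √941666779 (X = √(941704704 - 37925) = √941666779 ≈ 30687.)
-X = -√941666779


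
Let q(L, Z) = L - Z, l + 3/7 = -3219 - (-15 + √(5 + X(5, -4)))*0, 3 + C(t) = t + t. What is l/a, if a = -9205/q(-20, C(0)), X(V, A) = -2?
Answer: -383112/64435 ≈ -5.9457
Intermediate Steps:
C(t) = -3 + 2*t (C(t) = -3 + (t + t) = -3 + 2*t)
l = -22536/7 (l = -3/7 + (-3219 - (-15 + √(5 - 2))*0) = -3/7 + (-3219 - (-15 + √3)*0) = -3/7 + (-3219 - 1*0) = -3/7 + (-3219 + 0) = -3/7 - 3219 = -22536/7 ≈ -3219.4)
a = 9205/17 (a = -9205/(-20 - (-3 + 2*0)) = -9205/(-20 - (-3 + 0)) = -9205/(-20 - 1*(-3)) = -9205/(-20 + 3) = -9205/(-17) = -9205*(-1/17) = 9205/17 ≈ 541.47)
l/a = -22536/(7*9205/17) = -22536/7*17/9205 = -383112/64435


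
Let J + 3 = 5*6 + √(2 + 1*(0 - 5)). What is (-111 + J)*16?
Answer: -1344 + 16*I*√3 ≈ -1344.0 + 27.713*I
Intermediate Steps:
J = 27 + I*√3 (J = -3 + (5*6 + √(2 + 1*(0 - 5))) = -3 + (30 + √(2 + 1*(-5))) = -3 + (30 + √(2 - 5)) = -3 + (30 + √(-3)) = -3 + (30 + I*√3) = 27 + I*√3 ≈ 27.0 + 1.732*I)
(-111 + J)*16 = (-111 + (27 + I*√3))*16 = (-84 + I*√3)*16 = -1344 + 16*I*√3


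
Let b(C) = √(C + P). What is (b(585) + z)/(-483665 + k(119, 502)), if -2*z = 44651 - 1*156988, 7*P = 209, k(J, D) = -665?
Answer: -112337/968660 - 2*√1883/1695155 ≈ -0.11602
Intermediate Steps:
P = 209/7 (P = (⅐)*209 = 209/7 ≈ 29.857)
z = 112337/2 (z = -(44651 - 1*156988)/2 = -(44651 - 156988)/2 = -½*(-112337) = 112337/2 ≈ 56169.)
b(C) = √(209/7 + C) (b(C) = √(C + 209/7) = √(209/7 + C))
(b(585) + z)/(-483665 + k(119, 502)) = (√(1463 + 49*585)/7 + 112337/2)/(-483665 - 665) = (√(1463 + 28665)/7 + 112337/2)/(-484330) = (√30128/7 + 112337/2)*(-1/484330) = ((4*√1883)/7 + 112337/2)*(-1/484330) = (4*√1883/7 + 112337/2)*(-1/484330) = (112337/2 + 4*√1883/7)*(-1/484330) = -112337/968660 - 2*√1883/1695155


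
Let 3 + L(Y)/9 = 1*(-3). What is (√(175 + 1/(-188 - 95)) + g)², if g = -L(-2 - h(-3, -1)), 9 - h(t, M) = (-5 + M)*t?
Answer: 874752/283 + 216*√3503823/283 ≈ 4519.7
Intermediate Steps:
h(t, M) = 9 - t*(-5 + M) (h(t, M) = 9 - (-5 + M)*t = 9 - t*(-5 + M))
L(Y) = -54 (L(Y) = -27 + 9*(1*(-3)) = -27 + 9*(-3) = -27 - 27 = -54)
g = 54 (g = -1*(-54) = 54)
(√(175 + 1/(-188 - 95)) + g)² = (√(175 + 1/(-188 - 95)) + 54)² = (√(175 + 1/(-283)) + 54)² = (√(175 - 1/283) + 54)² = (√(49524/283) + 54)² = (2*√3503823/283 + 54)² = (54 + 2*√3503823/283)²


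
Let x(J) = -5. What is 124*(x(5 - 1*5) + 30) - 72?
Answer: 3028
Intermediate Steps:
124*(x(5 - 1*5) + 30) - 72 = 124*(-5 + 30) - 72 = 124*25 - 72 = 3100 - 72 = 3028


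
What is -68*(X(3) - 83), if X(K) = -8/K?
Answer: 17476/3 ≈ 5825.3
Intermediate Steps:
-68*(X(3) - 83) = -68*(-8/3 - 83) = -68*(-257/3) = 17476/3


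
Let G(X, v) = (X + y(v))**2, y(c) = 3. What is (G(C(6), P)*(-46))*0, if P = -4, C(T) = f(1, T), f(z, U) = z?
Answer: 0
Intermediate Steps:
C(T) = 1
G(X, v) = (3 + X)**2 (G(X, v) = (X + 3)**2 = (3 + X)**2)
(G(C(6), P)*(-46))*0 = ((3 + 1)**2*(-46))*0 = (4**2*(-46))*0 = (16*(-46))*0 = -736*0 = 0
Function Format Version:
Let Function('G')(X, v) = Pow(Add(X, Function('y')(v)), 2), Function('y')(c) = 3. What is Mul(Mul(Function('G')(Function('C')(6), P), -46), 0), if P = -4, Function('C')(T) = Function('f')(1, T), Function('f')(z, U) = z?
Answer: 0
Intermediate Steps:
Function('C')(T) = 1
Function('G')(X, v) = Pow(Add(3, X), 2) (Function('G')(X, v) = Pow(Add(X, 3), 2) = Pow(Add(3, X), 2))
Mul(Mul(Function('G')(Function('C')(6), P), -46), 0) = Mul(Mul(Pow(Add(3, 1), 2), -46), 0) = Mul(Mul(Pow(4, 2), -46), 0) = Mul(Mul(16, -46), 0) = Mul(-736, 0) = 0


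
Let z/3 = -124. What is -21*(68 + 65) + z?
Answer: -3165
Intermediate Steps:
z = -372 (z = 3*(-124) = -372)
-21*(68 + 65) + z = -21*(68 + 65) - 372 = -21*133 - 372 = -2793 - 372 = -3165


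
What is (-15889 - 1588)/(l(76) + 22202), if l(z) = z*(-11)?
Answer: -17477/21366 ≈ -0.81798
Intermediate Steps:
l(z) = -11*z
(-15889 - 1588)/(l(76) + 22202) = (-15889 - 1588)/(-11*76 + 22202) = -17477/(-836 + 22202) = -17477/21366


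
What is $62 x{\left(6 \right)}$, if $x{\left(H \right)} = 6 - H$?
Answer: $0$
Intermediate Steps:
$62 x{\left(6 \right)} = 62 \left(6 - 6\right) = 62 \cdot 0 = 0$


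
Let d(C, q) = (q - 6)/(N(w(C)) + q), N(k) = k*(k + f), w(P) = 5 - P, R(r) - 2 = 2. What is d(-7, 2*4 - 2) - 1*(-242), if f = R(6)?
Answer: 242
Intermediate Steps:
R(r) = 4 (R(r) = 2 + 2 = 4)
f = 4
N(k) = k*(4 + k) (N(k) = k*(k + 4) = k*(4 + k))
d(C, q) = (-6 + q)/(q + (5 - C)*(9 - C)) (d(C, q) = (q - 6)/((5 - C)*(4 + (5 - C)) + q) = (-6 + q)/((5 - C)*(9 - C) + q) = (-6 + q)/(q + (5 - C)*(9 - C)))
d(-7, 2*4 - 2) - 1*(-242) = (-6 + (2*4 - 2))/((2*4 - 2) + (-9 - 7)*(-5 - 7)) - 1*(-242) = (-6 + (8 - 2))/((8 - 2) - 16*(-12)) + 242 = (-6 + 6)/(6 + 192) + 242 = 0/198 + 242 = (1/198)*0 + 242 = 0 + 242 = 242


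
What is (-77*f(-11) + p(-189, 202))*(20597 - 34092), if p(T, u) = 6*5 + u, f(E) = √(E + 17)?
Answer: -3130840 + 1039115*√6 ≈ -5.8554e+5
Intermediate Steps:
f(E) = √(17 + E)
p(T, u) = 30 + u
(-77*f(-11) + p(-189, 202))*(20597 - 34092) = (-77*√(17 - 11) + (30 + 202))*(20597 - 34092) = (-77*√6 + 232)*(-13495) = (232 - 77*√6)*(-13495) = -3130840 + 1039115*√6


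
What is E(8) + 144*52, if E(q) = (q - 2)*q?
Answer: 7536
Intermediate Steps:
E(q) = q*(-2 + q) (E(q) = (-2 + q)*q = q*(-2 + q))
E(8) + 144*52 = 8*(-2 + 8) + 144*52 = 8*6 + 7488 = 48 + 7488 = 7536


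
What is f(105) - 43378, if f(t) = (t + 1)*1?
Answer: -43272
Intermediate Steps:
f(t) = 1 + t (f(t) = (1 + t)*1 = 1 + t)
f(105) - 43378 = (1 + 105) - 43378 = 106 - 43378 = -43272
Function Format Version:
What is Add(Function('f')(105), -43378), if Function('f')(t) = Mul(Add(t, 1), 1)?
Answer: -43272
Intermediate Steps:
Function('f')(t) = Add(1, t) (Function('f')(t) = Mul(Add(1, t), 1) = Add(1, t))
Add(Function('f')(105), -43378) = Add(Add(1, 105), -43378) = Add(106, -43378) = -43272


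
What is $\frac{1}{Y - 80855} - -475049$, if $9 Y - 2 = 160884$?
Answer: $\frac{269262048632}{566809} \approx 4.7505 \cdot 10^{5}$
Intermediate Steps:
$Y = \frac{160886}{9}$ ($Y = \frac{2}{9} + \frac{1}{9} \cdot 160884 = \frac{2}{9} + 17876 = \frac{160886}{9} \approx 17876.0$)
$\frac{1}{Y - 80855} - -475049 = \frac{1}{\frac{160886}{9} - 80855} - -475049 = \frac{1}{\frac{160886}{9} - 80855} + 475049 = \frac{1}{- \frac{566809}{9}} + 475049 = - \frac{9}{566809} + 475049 = \frac{269262048632}{566809}$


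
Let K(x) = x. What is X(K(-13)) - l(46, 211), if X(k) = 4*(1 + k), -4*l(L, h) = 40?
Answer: -38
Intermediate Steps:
l(L, h) = -10 (l(L, h) = -1/4*40 = -10)
X(k) = 4 + 4*k
X(K(-13)) - l(46, 211) = (4 + 4*(-13)) - 1*(-10) = (4 - 52) + 10 = -48 + 10 = -38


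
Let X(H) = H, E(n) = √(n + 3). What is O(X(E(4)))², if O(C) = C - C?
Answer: 0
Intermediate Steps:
E(n) = √(3 + n)
O(C) = 0
O(X(E(4)))² = 0² = 0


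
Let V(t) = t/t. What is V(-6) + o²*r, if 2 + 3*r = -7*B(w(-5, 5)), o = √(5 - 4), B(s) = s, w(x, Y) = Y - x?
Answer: -23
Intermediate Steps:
V(t) = 1
o = 1 (o = √1 = 1)
r = -24 (r = -⅔ + (-7*(5 - 1*(-5)))/3 = -⅔ + (-7*(5 + 5))/3 = -⅔ + (-7*10)/3 = -⅔ + (⅓)*(-70) = -⅔ - 70/3 = -24)
V(-6) + o²*r = 1 + 1²*(-24) = 1 + 1*(-24) = 1 - 24 = -23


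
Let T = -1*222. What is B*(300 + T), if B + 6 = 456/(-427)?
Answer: -235404/427 ≈ -551.30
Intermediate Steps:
T = -222
B = -3018/427 (B = -6 + 456/(-427) = -6 + 456*(-1/427) = -6 - 456/427 = -3018/427 ≈ -7.0679)
B*(300 + T) = -3018*(300 - 222)/427 = -3018/427*78 = -235404/427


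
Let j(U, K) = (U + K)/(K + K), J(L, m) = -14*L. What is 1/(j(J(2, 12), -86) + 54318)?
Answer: 86/4671405 ≈ 1.8410e-5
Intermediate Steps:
j(U, K) = (K + U)/(2*K) (j(U, K) = (K + U)/((2*K)) = (K + U)*(1/(2*K)) = (K + U)/(2*K))
1/(j(J(2, 12), -86) + 54318) = 1/((½)*(-86 - 14*2)/(-86) + 54318) = 1/((½)*(-1/86)*(-86 - 28) + 54318) = 1/((½)*(-1/86)*(-114) + 54318) = 1/(57/86 + 54318) = 1/(4671405/86) = 86/4671405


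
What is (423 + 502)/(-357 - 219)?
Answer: -925/576 ≈ -1.6059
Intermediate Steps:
(423 + 502)/(-357 - 219) = 925/(-576) = 925*(-1/576) = -925/576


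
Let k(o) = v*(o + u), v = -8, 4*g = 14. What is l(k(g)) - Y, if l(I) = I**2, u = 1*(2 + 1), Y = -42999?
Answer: 45703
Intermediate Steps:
g = 7/2 (g = (1/4)*14 = 7/2 ≈ 3.5000)
u = 3 (u = 1*3 = 3)
k(o) = -24 - 8*o (k(o) = -8*(o + 3) = -8*(3 + o) = -24 - 8*o)
l(k(g)) - Y = (-24 - 8*7/2)**2 - 1*(-42999) = (-24 - 28)**2 + 42999 = (-52)**2 + 42999 = 2704 + 42999 = 45703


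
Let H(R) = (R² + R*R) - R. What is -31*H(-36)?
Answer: -81468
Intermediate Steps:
H(R) = -R + 2*R² (H(R) = (R² + R²) - R = 2*R² - R = -R + 2*R²)
-31*H(-36) = -(-1116)*(-1 + 2*(-36)) = -(-1116)*(-1 - 72) = -(-1116)*(-73) = -31*2628 = -81468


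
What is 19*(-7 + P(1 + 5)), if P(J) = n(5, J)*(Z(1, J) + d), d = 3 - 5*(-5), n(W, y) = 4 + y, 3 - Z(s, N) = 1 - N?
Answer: 6707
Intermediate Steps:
Z(s, N) = 2 + N (Z(s, N) = 3 - (1 - N) = 3 + (-1 + N) = 2 + N)
d = 28 (d = 3 + 25 = 28)
P(J) = (4 + J)*(30 + J) (P(J) = (4 + J)*((2 + J) + 28) = (4 + J)*(30 + J))
19*(-7 + P(1 + 5)) = 19*(-7 + (4 + (1 + 5))*(30 + (1 + 5))) = 19*(-7 + (4 + 6)*(30 + 6)) = 19*(-7 + 10*36) = 19*(-7 + 360) = 19*353 = 6707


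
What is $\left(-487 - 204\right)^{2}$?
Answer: $477481$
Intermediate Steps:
$\left(-487 - 204\right)^{2} = \left(-691\right)^{2} = 477481$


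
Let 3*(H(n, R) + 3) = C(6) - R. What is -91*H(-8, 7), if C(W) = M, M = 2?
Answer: 1274/3 ≈ 424.67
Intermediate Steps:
C(W) = 2
H(n, R) = -7/3 - R/3 (H(n, R) = -3 + (2 - R)/3 = -3 + (⅔ - R/3) = -7/3 - R/3)
-91*H(-8, 7) = -91*(-7/3 - ⅓*7) = -91*(-7/3 - 7/3) = -91*(-14/3) = 1274/3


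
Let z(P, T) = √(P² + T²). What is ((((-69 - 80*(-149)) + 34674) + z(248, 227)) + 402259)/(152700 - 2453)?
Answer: 448784/150247 + √113033/150247 ≈ 2.9892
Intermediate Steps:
((((-69 - 80*(-149)) + 34674) + z(248, 227)) + 402259)/(152700 - 2453) = ((((-69 - 80*(-149)) + 34674) + √(248² + 227²)) + 402259)/(152700 - 2453) = ((((-69 + 11920) + 34674) + √(61504 + 51529)) + 402259)/150247 = (((11851 + 34674) + √113033) + 402259)*(1/150247) = ((46525 + √113033) + 402259)*(1/150247) = (448784 + √113033)*(1/150247) = 448784/150247 + √113033/150247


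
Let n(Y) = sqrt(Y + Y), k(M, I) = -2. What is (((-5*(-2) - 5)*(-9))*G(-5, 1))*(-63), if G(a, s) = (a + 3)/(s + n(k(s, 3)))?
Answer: -1134 + 2268*I ≈ -1134.0 + 2268.0*I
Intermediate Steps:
n(Y) = sqrt(2)*sqrt(Y) (n(Y) = sqrt(2*Y) = sqrt(2)*sqrt(Y))
G(a, s) = (3 + a)/(s + 2*I) (G(a, s) = (a + 3)/(s + sqrt(2)*sqrt(-2)) = (3 + a)/(s + sqrt(2)*(I*sqrt(2))) = (3 + a)/(s + 2*I))
(((-5*(-2) - 5)*(-9))*G(-5, 1))*(-63) = (((-5*(-2) - 5)*(-9))*((3 - 5)/(1 + 2*I)))*(-63) = (((10 - 5)*(-9))*(((1 - 2*I)/5)*(-2)))*(-63) = ((5*(-9))*(-2*(1 - 2*I)/5))*(-63) = -(-18)*(1 - 2*I)*(-63) = (18*(1 - 2*I))*(-63) = -1134*(1 - 2*I)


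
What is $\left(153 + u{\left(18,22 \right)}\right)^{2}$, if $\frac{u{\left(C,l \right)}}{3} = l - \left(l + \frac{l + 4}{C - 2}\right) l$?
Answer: $\frac{28740321}{16} \approx 1.7963 \cdot 10^{6}$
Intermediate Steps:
$u{\left(C,l \right)} = 3 l - 3 l \left(l + \frac{4 + l}{-2 + C}\right)$ ($u{\left(C,l \right)} = 3 \left(l - \left(l + \frac{l + 4}{C - 2}\right) l\right) = 3 \left(l - \left(l + \frac{4 + l}{-2 + C}\right) l\right) = 3 \left(l - l \left(l + \frac{4 + l}{-2 + C}\right)\right) = 3 l - 3 l \left(l + \frac{4 + l}{-2 + C}\right)$)
$\left(153 + u{\left(18,22 \right)}\right)^{2} = \left(153 + 3 \cdot 22 \frac{1}{-2 + 18} \left(-6 + 18 + 22 - 18 \cdot 22\right)\right)^{2} = \left(153 + 3 \cdot 22 \cdot \frac{1}{16} \left(-6 + 18 + 22 - 396\right)\right)^{2} = \left(153 + 3 \cdot 22 \cdot \frac{1}{16} \left(-362\right)\right)^{2} = \left(153 - \frac{5973}{4}\right)^{2} = \left(- \frac{5361}{4}\right)^{2} = \frac{28740321}{16}$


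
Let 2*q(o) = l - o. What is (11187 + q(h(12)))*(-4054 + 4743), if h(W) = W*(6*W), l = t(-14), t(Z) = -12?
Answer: 7406061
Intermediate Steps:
l = -12
h(W) = 6*W²
q(o) = -6 - o/2 (q(o) = (-12 - o)/2 = -6 - o/2)
(11187 + q(h(12)))*(-4054 + 4743) = (11187 + (-6 - 3*12²))*(-4054 + 4743) = (11187 + (-6 - 3*144))*689 = (11187 + (-6 - ½*864))*689 = (11187 + (-6 - 432))*689 = (11187 - 438)*689 = 10749*689 = 7406061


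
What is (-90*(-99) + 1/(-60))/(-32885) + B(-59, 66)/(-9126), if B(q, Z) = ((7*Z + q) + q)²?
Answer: -39727918679/3001085100 ≈ -13.238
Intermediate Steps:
B(q, Z) = (2*q + 7*Z)² (B(q, Z) = ((q + 7*Z) + q)² = (2*q + 7*Z)²)
(-90*(-99) + 1/(-60))/(-32885) + B(-59, 66)/(-9126) = (-90*(-99) + 1/(-60))/(-32885) + (2*(-59) + 7*66)²/(-9126) = (8910 - 1/60)*(-1/32885) + (-118 + 462)²*(-1/9126) = (534599/60)*(-1/32885) + 344²*(-1/9126) = -534599/1973100 + 118336*(-1/9126) = -534599/1973100 - 59168/4563 = -39727918679/3001085100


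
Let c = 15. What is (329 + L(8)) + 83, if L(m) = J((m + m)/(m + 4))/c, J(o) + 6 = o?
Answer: 18526/45 ≈ 411.69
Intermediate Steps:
J(o) = -6 + o
L(m) = -⅖ + 2*m/(15*(4 + m)) (L(m) = (-6 + (m + m)/(m + 4))/15 = (-6 + (2*m)/(4 + m))*(1/15) = (-6 + 2*m/(4 + m))*(1/15) = -⅖ + 2*m/(15*(4 + m)))
(329 + L(8)) + 83 = (329 + 4*(-6 - 1*8)/(15*(4 + 8))) + 83 = (329 + (4/15)*(-6 - 8)/12) + 83 = (329 + (4/15)*(1/12)*(-14)) + 83 = (329 - 14/45) + 83 = 14791/45 + 83 = 18526/45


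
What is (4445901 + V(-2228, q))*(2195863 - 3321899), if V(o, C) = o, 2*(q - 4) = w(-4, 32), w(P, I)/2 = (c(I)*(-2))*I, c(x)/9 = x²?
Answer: -5003735770228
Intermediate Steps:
c(x) = 9*x²
w(P, I) = -36*I³ (w(P, I) = 2*(((9*I²)*(-2))*I) = 2*((-18*I²)*I) = 2*(-18*I³) = -36*I³)
q = -589820 (q = 4 + (-36*32³)/2 = 4 + (-36*32768)/2 = 4 + (½)*(-1179648) = 4 - 589824 = -589820)
(4445901 + V(-2228, q))*(2195863 - 3321899) = (4445901 - 2228)*(2195863 - 3321899) = 4443673*(-1126036) = -5003735770228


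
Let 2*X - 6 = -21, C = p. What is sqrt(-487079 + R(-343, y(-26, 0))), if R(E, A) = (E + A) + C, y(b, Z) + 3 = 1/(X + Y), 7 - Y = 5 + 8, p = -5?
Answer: 2*I*sqrt(9870459)/9 ≈ 698.16*I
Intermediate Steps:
C = -5
Y = -6 (Y = 7 - (5 + 8) = 7 - 1*13 = 7 - 13 = -6)
X = -15/2 (X = 3 + (1/2)*(-21) = 3 - 21/2 = -15/2 ≈ -7.5000)
y(b, Z) = -83/27 (y(b, Z) = -3 + 1/(-15/2 - 6) = -3 + 1/(-27/2) = -3 - 2/27 = -83/27)
R(E, A) = -5 + A + E (R(E, A) = (E + A) - 5 = (A + E) - 5 = -5 + A + E)
sqrt(-487079 + R(-343, y(-26, 0))) = sqrt(-487079 + (-5 - 83/27 - 343)) = sqrt(-487079 - 9479/27) = sqrt(-13160612/27) = 2*I*sqrt(9870459)/9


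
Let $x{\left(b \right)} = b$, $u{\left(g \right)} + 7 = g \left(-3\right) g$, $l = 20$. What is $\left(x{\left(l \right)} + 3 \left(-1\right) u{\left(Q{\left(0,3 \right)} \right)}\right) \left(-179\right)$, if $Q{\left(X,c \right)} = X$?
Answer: $-7339$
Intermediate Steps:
$u{\left(g \right)} = -7 - 3 g^{2}$ ($u{\left(g \right)} = -7 + g \left(-3\right) g = -7 + - 3 g g = -7 - 3 g^{2}$)
$\left(x{\left(l \right)} + 3 \left(-1\right) u{\left(Q{\left(0,3 \right)} \right)}\right) \left(-179\right) = \left(20 + 3 \left(-1\right) \left(-7 - 3 \cdot 0^{2}\right)\right) \left(-179\right) = \left(20 - 3 \left(-7 - 0\right)\right) \left(-179\right) = \left(20 - 3 \left(-7 + 0\right)\right) \left(-179\right) = \left(20 - -21\right) \left(-179\right) = \left(20 + 21\right) \left(-179\right) = 41 \left(-179\right) = -7339$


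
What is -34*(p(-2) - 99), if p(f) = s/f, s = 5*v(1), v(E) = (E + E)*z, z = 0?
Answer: 3366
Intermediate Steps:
v(E) = 0 (v(E) = (E + E)*0 = (2*E)*0 = 0)
s = 0 (s = 5*0 = 0)
p(f) = 0 (p(f) = 0/f = 0)
-34*(p(-2) - 99) = -34*(0 - 99) = -34*(-99) = 3366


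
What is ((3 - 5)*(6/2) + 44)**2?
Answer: 1444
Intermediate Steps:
((3 - 5)*(6/2) + 44)**2 = (-12/2 + 44)**2 = (-2*3 + 44)**2 = (-6 + 44)**2 = 38**2 = 1444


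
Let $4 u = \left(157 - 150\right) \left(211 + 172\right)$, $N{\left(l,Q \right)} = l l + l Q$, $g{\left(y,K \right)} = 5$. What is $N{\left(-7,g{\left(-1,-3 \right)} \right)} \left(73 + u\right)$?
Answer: $\frac{20811}{2} \approx 10406.0$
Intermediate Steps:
$N{\left(l,Q \right)} = l^{2} + Q l$
$u = \frac{2681}{4}$ ($u = \frac{\left(157 - 150\right) \left(211 + 172\right)}{4} = \frac{7 \cdot 383}{4} = \frac{1}{4} \cdot 2681 = \frac{2681}{4} \approx 670.25$)
$N{\left(-7,g{\left(-1,-3 \right)} \right)} \left(73 + u\right) = - 7 \left(5 - 7\right) \left(73 + \frac{2681}{4}\right) = \left(-7\right) \left(-2\right) \frac{2973}{4} = 14 \cdot \frac{2973}{4} = \frac{20811}{2}$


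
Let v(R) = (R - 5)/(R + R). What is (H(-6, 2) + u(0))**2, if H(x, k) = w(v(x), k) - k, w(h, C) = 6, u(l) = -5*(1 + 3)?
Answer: 256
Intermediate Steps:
u(l) = -20 (u(l) = -5*4 = -20)
v(R) = (-5 + R)/(2*R) (v(R) = (-5 + R)/((2*R)) = (-5 + R)*(1/(2*R)) = (-5 + R)/(2*R))
H(x, k) = 6 - k
(H(-6, 2) + u(0))**2 = ((6 - 1*2) - 20)**2 = ((6 - 2) - 20)**2 = (4 - 20)**2 = (-16)**2 = 256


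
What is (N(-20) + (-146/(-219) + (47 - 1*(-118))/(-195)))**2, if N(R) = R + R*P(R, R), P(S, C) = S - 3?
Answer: 294225409/1521 ≈ 1.9344e+5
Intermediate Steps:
P(S, C) = -3 + S
N(R) = R + R*(-3 + R)
(N(-20) + (-146/(-219) + (47 - 1*(-118))/(-195)))**2 = (-20*(-2 - 20) + (-146/(-219) + (47 - 1*(-118))/(-195)))**2 = (-20*(-22) + (-146*(-1/219) + (47 + 118)*(-1/195)))**2 = (440 + (2/3 + 165*(-1/195)))**2 = (440 + (2/3 - 11/13))**2 = (440 - 7/39)**2 = (17153/39)**2 = 294225409/1521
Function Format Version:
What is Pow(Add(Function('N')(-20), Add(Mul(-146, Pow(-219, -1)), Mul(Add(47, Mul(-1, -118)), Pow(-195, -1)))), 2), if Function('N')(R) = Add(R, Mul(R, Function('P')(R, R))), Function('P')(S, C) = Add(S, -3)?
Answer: Rational(294225409, 1521) ≈ 1.9344e+5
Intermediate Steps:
Function('P')(S, C) = Add(-3, S)
Function('N')(R) = Add(R, Mul(R, Add(-3, R)))
Pow(Add(Function('N')(-20), Add(Mul(-146, Pow(-219, -1)), Mul(Add(47, Mul(-1, -118)), Pow(-195, -1)))), 2) = Pow(Add(Mul(-20, Add(-2, -20)), Add(Mul(-146, Pow(-219, -1)), Mul(Add(47, Mul(-1, -118)), Pow(-195, -1)))), 2) = Pow(Add(Mul(-20, -22), Add(Mul(-146, Rational(-1, 219)), Mul(Add(47, 118), Rational(-1, 195)))), 2) = Pow(Add(440, Add(Rational(2, 3), Mul(165, Rational(-1, 195)))), 2) = Pow(Add(440, Add(Rational(2, 3), Rational(-11, 13))), 2) = Pow(Add(440, Rational(-7, 39)), 2) = Pow(Rational(17153, 39), 2) = Rational(294225409, 1521)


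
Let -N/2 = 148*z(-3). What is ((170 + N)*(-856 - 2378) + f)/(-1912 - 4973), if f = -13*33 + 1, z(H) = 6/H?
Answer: 2464736/6885 ≈ 357.99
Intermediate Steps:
N = 592 (N = -296*6/(-3) = -296*6*(-1/3) = -296*(-2) = -2*(-296) = 592)
f = -428 (f = -429 + 1 = -428)
((170 + N)*(-856 - 2378) + f)/(-1912 - 4973) = ((170 + 592)*(-856 - 2378) - 428)/(-1912 - 4973) = (762*(-3234) - 428)/(-6885) = (-2464308 - 428)*(-1/6885) = -2464736*(-1/6885) = 2464736/6885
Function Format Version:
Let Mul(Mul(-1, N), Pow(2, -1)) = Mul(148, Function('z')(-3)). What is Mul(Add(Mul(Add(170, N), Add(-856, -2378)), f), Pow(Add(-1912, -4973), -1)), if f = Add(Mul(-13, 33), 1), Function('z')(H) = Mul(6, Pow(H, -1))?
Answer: Rational(2464736, 6885) ≈ 357.99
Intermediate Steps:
N = 592 (N = Mul(-2, Mul(148, Mul(6, Pow(-3, -1)))) = Mul(-2, Mul(148, Mul(6, Rational(-1, 3)))) = Mul(-2, Mul(148, -2)) = Mul(-2, -296) = 592)
f = -428 (f = Add(-429, 1) = -428)
Mul(Add(Mul(Add(170, N), Add(-856, -2378)), f), Pow(Add(-1912, -4973), -1)) = Mul(Add(Mul(Add(170, 592), Add(-856, -2378)), -428), Pow(Add(-1912, -4973), -1)) = Mul(Add(Mul(762, -3234), -428), Pow(-6885, -1)) = Mul(Add(-2464308, -428), Rational(-1, 6885)) = Mul(-2464736, Rational(-1, 6885)) = Rational(2464736, 6885)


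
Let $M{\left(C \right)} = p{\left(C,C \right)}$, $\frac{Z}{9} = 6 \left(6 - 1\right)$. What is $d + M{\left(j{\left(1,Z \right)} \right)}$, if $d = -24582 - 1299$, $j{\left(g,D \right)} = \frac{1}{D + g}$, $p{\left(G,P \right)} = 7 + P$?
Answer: $- \frac{7011853}{271} \approx -25874.0$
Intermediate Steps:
$Z = 270$ ($Z = 9 \cdot 6 \left(6 - 1\right) = 9 \cdot 6 \cdot 5 = 9 \cdot 30 = 270$)
$M{\left(C \right)} = 7 + C$
$d = -25881$ ($d = -24582 - 1299 = -25881$)
$d + M{\left(j{\left(1,Z \right)} \right)} = -25881 + \left(7 + \frac{1}{270 + 1}\right) = -25881 + \left(7 + \frac{1}{271}\right) = -25881 + \frac{1898}{271} = - \frac{7011853}{271}$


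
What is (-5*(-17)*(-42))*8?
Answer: -28560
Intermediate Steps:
(-5*(-17)*(-42))*8 = (85*(-42))*8 = -3570*8 = -28560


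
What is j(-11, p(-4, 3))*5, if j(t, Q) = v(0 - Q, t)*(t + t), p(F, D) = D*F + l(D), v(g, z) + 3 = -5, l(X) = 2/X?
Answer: 880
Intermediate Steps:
v(g, z) = -8 (v(g, z) = -3 - 5 = -8)
p(F, D) = 2/D + D*F (p(F, D) = D*F + 2/D = 2/D + D*F)
j(t, Q) = -16*t (j(t, Q) = -8*(t + t) = -16*t)
j(-11, p(-4, 3))*5 = -16*(-11)*5 = 176*5 = 880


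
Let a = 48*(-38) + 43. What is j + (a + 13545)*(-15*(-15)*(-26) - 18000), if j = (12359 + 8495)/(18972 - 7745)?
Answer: -3149975086946/11227 ≈ -2.8057e+8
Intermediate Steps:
a = -1781 (a = -1824 + 43 = -1781)
j = 20854/11227 ≈ 1.8575
j + (a + 13545)*(-15*(-15)*(-26) - 18000) = 20854/11227 + (-1781 + 13545)*(-15*(-15)*(-26) - 18000) = 20854/11227 + 11764*(225*(-26) - 18000) = 20854/11227 + 11764*(-5850 - 18000) = 20854/11227 + 11764*(-23850) = 20854/11227 - 280571400 = -3149975086946/11227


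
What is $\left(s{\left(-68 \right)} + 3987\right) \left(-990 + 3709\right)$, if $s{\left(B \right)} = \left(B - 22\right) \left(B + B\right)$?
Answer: $44121213$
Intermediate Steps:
$s{\left(B \right)} = 2 B \left(-22 + B\right)$ ($s{\left(B \right)} = \left(-22 + B\right) 2 B = 2 B \left(-22 + B\right)$)
$\left(s{\left(-68 \right)} + 3987\right) \left(-990 + 3709\right) = \left(2 \left(-68\right) \left(-22 - 68\right) + 3987\right) \left(-990 + 3709\right) = \left(2 \left(-68\right) \left(-90\right) + 3987\right) 2719 = \left(12240 + 3987\right) 2719 = 16227 \cdot 2719 = 44121213$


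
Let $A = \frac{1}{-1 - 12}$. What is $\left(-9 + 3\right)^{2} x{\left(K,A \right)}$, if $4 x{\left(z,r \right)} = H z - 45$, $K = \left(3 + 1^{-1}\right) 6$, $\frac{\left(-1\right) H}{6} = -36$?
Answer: $46251$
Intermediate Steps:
$H = 216$ ($H = \left(-6\right) \left(-36\right) = 216$)
$A = - \frac{1}{13}$ ($A = \frac{1}{-13} = - \frac{1}{13} \approx -0.076923$)
$K = 24$ ($K = \left(3 + 1\right) 6 = 4 \cdot 6 = 24$)
$x{\left(z,r \right)} = - \frac{45}{4} + 54 z$ ($x{\left(z,r \right)} = \frac{216 z - 45}{4} = \frac{-45 + 216 z}{4} = - \frac{45}{4} + 54 z$)
$\left(-9 + 3\right)^{2} x{\left(K,A \right)} = \left(-9 + 3\right)^{2} \left(- \frac{45}{4} + 54 \cdot 24\right) = \left(-6\right)^{2} \left(- \frac{45}{4} + 1296\right) = 36 \cdot \frac{5139}{4} = 46251$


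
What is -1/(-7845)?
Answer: 1/7845 ≈ 0.00012747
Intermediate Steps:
-1/(-7845) = -1*(-1/7845) = 1/7845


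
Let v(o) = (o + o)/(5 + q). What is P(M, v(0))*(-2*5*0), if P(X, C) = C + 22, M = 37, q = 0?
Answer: 0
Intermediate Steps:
v(o) = 2*o/5 (v(o) = (o + o)/(5 + 0) = (2*o)/5 = (2*o)*(1/5) = 2*o/5)
P(X, C) = 22 + C
P(M, v(0))*(-2*5*0) = (22 + (2/5)*0)*(-2*5*0) = (22 + 0)*(-10*0) = 22*0 = 0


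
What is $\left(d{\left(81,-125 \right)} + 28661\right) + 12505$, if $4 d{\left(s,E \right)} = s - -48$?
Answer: $\frac{164793}{4} \approx 41198.0$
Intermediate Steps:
$d{\left(s,E \right)} = 12 + \frac{s}{4}$ ($d{\left(s,E \right)} = \frac{s - -48}{4} = \frac{s + 48}{4} = \frac{48 + s}{4} = 12 + \frac{s}{4}$)
$\left(d{\left(81,-125 \right)} + 28661\right) + 12505 = \left(\left(12 + \frac{1}{4} \cdot 81\right) + 28661\right) + 12505 = \left(\left(12 + \frac{81}{4}\right) + 28661\right) + 12505 = \left(\frac{129}{4} + 28661\right) + 12505 = \frac{114773}{4} + 12505 = \frac{164793}{4}$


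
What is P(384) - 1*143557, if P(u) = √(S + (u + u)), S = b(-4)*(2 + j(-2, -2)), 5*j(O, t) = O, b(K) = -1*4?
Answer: -143557 + 4*√1190/5 ≈ -1.4353e+5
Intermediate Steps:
b(K) = -4
j(O, t) = O/5
S = -32/5 (S = -4*(2 + (⅕)*(-2)) = -4*(2 - ⅖) = -4*8/5 = -32/5 ≈ -6.4000)
P(u) = √(-32/5 + 2*u) (P(u) = √(-32/5 + (u + u)) = √(-32/5 + 2*u))
P(384) - 1*143557 = √(-160 + 50*384)/5 - 1*143557 = √(-160 + 19200)/5 - 143557 = √19040/5 - 143557 = (4*√1190)/5 - 143557 = 4*√1190/5 - 143557 = -143557 + 4*√1190/5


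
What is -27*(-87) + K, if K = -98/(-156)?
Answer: 183271/78 ≈ 2349.6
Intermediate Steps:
K = 49/78 (K = -98*(-1/156) = 49/78 ≈ 0.62821)
-27*(-87) + K = -27*(-87) + 49/78 = 2349 + 49/78 = 183271/78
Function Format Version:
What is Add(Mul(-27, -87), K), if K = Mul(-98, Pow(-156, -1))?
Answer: Rational(183271, 78) ≈ 2349.6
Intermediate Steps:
K = Rational(49, 78) (K = Mul(-98, Rational(-1, 156)) = Rational(49, 78) ≈ 0.62821)
Add(Mul(-27, -87), K) = Add(Mul(-27, -87), Rational(49, 78)) = Add(2349, Rational(49, 78)) = Rational(183271, 78)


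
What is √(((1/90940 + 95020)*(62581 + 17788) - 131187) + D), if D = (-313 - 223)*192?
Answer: √15788475074145762115/45470 ≈ 87387.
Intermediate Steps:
D = -102912 (D = -536*192 = -102912)
√(((1/90940 + 95020)*(62581 + 17788) - 131187) + D) = √(((1/90940 + 95020)*(62581 + 17788) - 131187) - 102912) = √(((1/90940 + 95020)*80369 - 131187) - 102912) = √(((8641118801/90940)*80369 - 131187) - 102912) = √((694478076917569/90940 - 131187) - 102912) = √(694466146771789/90940 - 102912) = √(694456787954509/90940) = √15788475074145762115/45470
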